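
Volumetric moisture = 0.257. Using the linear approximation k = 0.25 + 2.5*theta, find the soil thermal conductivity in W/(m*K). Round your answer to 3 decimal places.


Step 1: k = 0.25 + 2.5 * theta
Step 2: k = 0.25 + 2.5 * 0.257
Step 3: k = 0.25 + 0.643
Step 4: k = 0.893 W/(m*K)

0.893


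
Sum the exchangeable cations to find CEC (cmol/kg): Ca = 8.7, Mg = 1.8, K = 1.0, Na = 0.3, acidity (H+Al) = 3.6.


Step 1: CEC = Ca + Mg + K + Na + (H+Al)
Step 2: CEC = 8.7 + 1.8 + 1.0 + 0.3 + 3.6
Step 3: CEC = 15.4 cmol/kg

15.4


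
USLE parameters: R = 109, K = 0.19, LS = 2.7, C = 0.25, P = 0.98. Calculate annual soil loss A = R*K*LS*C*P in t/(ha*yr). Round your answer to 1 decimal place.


Step 1: A = R * K * LS * C * P
Step 2: R * K = 109 * 0.19 = 20.71
Step 3: (R*K) * LS = 20.71 * 2.7 = 55.917
Step 4: * C * P = 55.917 * 0.25 * 0.98 = 13.7
Step 5: A = 13.7 t/(ha*yr)

13.7


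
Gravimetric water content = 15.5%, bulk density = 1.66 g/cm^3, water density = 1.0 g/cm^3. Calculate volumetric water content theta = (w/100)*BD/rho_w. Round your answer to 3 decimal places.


Step 1: theta = (w / 100) * BD / rho_w
Step 2: theta = (15.5 / 100) * 1.66 / 1.0
Step 3: theta = 0.155 * 1.66
Step 4: theta = 0.257

0.257


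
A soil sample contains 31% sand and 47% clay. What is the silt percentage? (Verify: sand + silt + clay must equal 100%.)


Step 1: sand + silt + clay = 100%
Step 2: silt = 100 - sand - clay
Step 3: silt = 100 - 31 - 47
Step 4: silt = 22%

22


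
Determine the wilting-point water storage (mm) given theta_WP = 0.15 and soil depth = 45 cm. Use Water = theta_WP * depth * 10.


Step 1: Water (mm) = theta_WP * depth * 10
Step 2: Water = 0.15 * 45 * 10
Step 3: Water = 67.5 mm

67.5


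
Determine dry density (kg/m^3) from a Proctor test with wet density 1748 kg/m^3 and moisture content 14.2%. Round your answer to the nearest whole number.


Step 1: Dry density = wet density / (1 + w/100)
Step 2: Dry density = 1748 / (1 + 14.2/100)
Step 3: Dry density = 1748 / 1.142
Step 4: Dry density = 1531 kg/m^3

1531


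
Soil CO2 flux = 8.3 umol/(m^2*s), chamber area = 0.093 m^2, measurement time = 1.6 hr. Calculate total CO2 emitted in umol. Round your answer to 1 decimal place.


Step 1: Convert time to seconds: 1.6 hr * 3600 = 5760.0 s
Step 2: Total = flux * area * time_s
Step 3: Total = 8.3 * 0.093 * 5760.0
Step 4: Total = 4446.1 umol

4446.1


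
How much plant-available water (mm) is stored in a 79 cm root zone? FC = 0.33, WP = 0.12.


Step 1: Available water = (FC - WP) * depth * 10
Step 2: AW = (0.33 - 0.12) * 79 * 10
Step 3: AW = 0.21 * 79 * 10
Step 4: AW = 165.9 mm

165.9


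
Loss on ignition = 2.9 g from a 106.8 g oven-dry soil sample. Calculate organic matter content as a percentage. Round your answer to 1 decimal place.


Step 1: OM% = 100 * LOI / sample mass
Step 2: OM = 100 * 2.9 / 106.8
Step 3: OM = 2.7%

2.7


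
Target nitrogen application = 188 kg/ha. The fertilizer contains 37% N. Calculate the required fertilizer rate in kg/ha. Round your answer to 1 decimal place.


Step 1: Fertilizer rate = target N / (N content / 100)
Step 2: Rate = 188 / (37 / 100)
Step 3: Rate = 188 / 0.37
Step 4: Rate = 508.1 kg/ha

508.1


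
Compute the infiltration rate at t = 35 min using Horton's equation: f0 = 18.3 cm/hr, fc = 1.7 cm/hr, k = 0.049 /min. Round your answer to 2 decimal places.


Step 1: f = fc + (f0 - fc) * exp(-k * t)
Step 2: exp(-0.049 * 35) = 0.179964
Step 3: f = 1.7 + (18.3 - 1.7) * 0.179964
Step 4: f = 1.7 + 16.6 * 0.179964
Step 5: f = 4.69 cm/hr

4.69


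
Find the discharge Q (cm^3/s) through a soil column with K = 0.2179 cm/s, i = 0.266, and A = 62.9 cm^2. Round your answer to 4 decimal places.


Step 1: Apply Darcy's law: Q = K * i * A
Step 2: Q = 0.2179 * 0.266 * 62.9
Step 3: Q = 3.6458 cm^3/s

3.6458


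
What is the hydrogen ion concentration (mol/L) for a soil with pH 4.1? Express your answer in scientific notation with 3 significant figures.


Step 1: [H+] = 10^(-pH)
Step 2: [H+] = 10^(-4.1)
Step 3: [H+] = 7.94e-05 mol/L

7.94e-05


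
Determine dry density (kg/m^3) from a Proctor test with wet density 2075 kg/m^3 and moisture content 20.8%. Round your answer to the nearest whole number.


Step 1: Dry density = wet density / (1 + w/100)
Step 2: Dry density = 2075 / (1 + 20.8/100)
Step 3: Dry density = 2075 / 1.208
Step 4: Dry density = 1718 kg/m^3

1718


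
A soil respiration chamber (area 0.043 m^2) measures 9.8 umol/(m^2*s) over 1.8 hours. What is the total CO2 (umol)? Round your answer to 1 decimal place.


Step 1: Convert time to seconds: 1.8 hr * 3600 = 6480.0 s
Step 2: Total = flux * area * time_s
Step 3: Total = 9.8 * 0.043 * 6480.0
Step 4: Total = 2730.7 umol

2730.7


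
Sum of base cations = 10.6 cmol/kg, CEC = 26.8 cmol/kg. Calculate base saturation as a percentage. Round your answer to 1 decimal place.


Step 1: BS = 100 * (sum of bases) / CEC
Step 2: BS = 100 * 10.6 / 26.8
Step 3: BS = 39.6%

39.6


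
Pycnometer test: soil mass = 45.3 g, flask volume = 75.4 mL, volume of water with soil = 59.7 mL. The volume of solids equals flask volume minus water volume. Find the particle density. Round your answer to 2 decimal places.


Step 1: Volume of solids = flask volume - water volume with soil
Step 2: V_solids = 75.4 - 59.7 = 15.7 mL
Step 3: Particle density = mass / V_solids = 45.3 / 15.7 = 2.89 g/cm^3

2.89


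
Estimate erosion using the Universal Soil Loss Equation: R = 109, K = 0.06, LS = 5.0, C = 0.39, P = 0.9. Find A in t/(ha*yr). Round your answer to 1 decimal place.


Step 1: A = R * K * LS * C * P
Step 2: R * K = 109 * 0.06 = 6.54
Step 3: (R*K) * LS = 6.54 * 5.0 = 32.7
Step 4: * C * P = 32.7 * 0.39 * 0.9 = 11.5
Step 5: A = 11.5 t/(ha*yr)

11.5


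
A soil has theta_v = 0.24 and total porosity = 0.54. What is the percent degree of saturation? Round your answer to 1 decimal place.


Step 1: S = 100 * theta_v / n
Step 2: S = 100 * 0.24 / 0.54
Step 3: S = 44.4%

44.4


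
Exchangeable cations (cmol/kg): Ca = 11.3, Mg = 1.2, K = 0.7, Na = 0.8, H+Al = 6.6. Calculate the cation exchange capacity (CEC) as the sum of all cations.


Step 1: CEC = Ca + Mg + K + Na + (H+Al)
Step 2: CEC = 11.3 + 1.2 + 0.7 + 0.8 + 6.6
Step 3: CEC = 20.6 cmol/kg

20.6


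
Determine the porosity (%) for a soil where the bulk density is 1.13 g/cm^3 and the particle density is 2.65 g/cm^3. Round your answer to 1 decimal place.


Step 1: Formula: n = 100 * (1 - BD / PD)
Step 2: n = 100 * (1 - 1.13 / 2.65)
Step 3: n = 100 * (1 - 0.42642)
Step 4: n = 57.4%

57.4


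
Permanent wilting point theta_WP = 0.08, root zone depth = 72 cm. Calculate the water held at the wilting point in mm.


Step 1: Water (mm) = theta_WP * depth * 10
Step 2: Water = 0.08 * 72 * 10
Step 3: Water = 57.6 mm

57.6


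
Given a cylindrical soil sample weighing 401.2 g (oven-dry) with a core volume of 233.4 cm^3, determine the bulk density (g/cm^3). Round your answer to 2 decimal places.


Step 1: Identify the formula: BD = dry mass / volume
Step 2: Substitute values: BD = 401.2 / 233.4
Step 3: BD = 1.72 g/cm^3

1.72


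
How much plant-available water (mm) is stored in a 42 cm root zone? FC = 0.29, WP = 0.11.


Step 1: Available water = (FC - WP) * depth * 10
Step 2: AW = (0.29 - 0.11) * 42 * 10
Step 3: AW = 0.18 * 42 * 10
Step 4: AW = 75.6 mm

75.6


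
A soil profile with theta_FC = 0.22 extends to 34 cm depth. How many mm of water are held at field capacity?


Step 1: Water (mm) = theta_FC * depth (cm) * 10
Step 2: Water = 0.22 * 34 * 10
Step 3: Water = 74.8 mm

74.8


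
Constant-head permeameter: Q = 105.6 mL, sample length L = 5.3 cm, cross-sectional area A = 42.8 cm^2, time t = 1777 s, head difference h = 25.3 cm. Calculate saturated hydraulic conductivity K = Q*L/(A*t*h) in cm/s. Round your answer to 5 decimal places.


Step 1: K = Q * L / (A * t * h)
Step 2: Numerator = 105.6 * 5.3 = 559.68
Step 3: Denominator = 42.8 * 1777 * 25.3 = 1924206.68
Step 4: K = 559.68 / 1924206.68 = 0.00029 cm/s

0.00029


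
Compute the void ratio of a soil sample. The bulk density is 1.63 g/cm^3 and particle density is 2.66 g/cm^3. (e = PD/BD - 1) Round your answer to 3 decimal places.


Step 1: e = PD / BD - 1
Step 2: e = 2.66 / 1.63 - 1
Step 3: e = 1.6319 - 1
Step 4: e = 0.632

0.632


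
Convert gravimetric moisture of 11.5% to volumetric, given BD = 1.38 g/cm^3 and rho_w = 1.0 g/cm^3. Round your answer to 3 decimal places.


Step 1: theta = (w / 100) * BD / rho_w
Step 2: theta = (11.5 / 100) * 1.38 / 1.0
Step 3: theta = 0.115 * 1.38
Step 4: theta = 0.159

0.159


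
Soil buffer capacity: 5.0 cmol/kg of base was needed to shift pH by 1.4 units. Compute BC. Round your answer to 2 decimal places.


Step 1: BC = change in base / change in pH
Step 2: BC = 5.0 / 1.4
Step 3: BC = 3.57 cmol/(kg*pH unit)

3.57


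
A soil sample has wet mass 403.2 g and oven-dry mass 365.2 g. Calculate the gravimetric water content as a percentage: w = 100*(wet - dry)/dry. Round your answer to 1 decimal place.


Step 1: Water mass = wet - dry = 403.2 - 365.2 = 38.0 g
Step 2: w = 100 * water mass / dry mass
Step 3: w = 100 * 38.0 / 365.2 = 10.4%

10.4


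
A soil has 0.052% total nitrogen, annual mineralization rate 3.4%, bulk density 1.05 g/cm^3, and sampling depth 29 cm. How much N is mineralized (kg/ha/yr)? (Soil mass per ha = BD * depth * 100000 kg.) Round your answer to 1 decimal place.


Step 1: Soil mass per ha = BD * depth * 100000 = 1.05 * 29 * 100000 = 3045000 kg
Step 2: Total N pool = soil mass * N%/100 = 3045000 * 0.052/100 = 1583.4 kg/ha
Step 3: N mineralized = N pool * rate%/100 = 1583.4 * 3.4/100 = 53.8 kg/ha/yr

53.8


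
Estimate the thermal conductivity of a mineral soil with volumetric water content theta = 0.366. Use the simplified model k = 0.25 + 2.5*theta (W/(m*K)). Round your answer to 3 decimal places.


Step 1: k = 0.25 + 2.5 * theta
Step 2: k = 0.25 + 2.5 * 0.366
Step 3: k = 0.25 + 0.915
Step 4: k = 1.165 W/(m*K)

1.165


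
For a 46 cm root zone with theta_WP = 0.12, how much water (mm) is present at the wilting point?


Step 1: Water (mm) = theta_WP * depth * 10
Step 2: Water = 0.12 * 46 * 10
Step 3: Water = 55.2 mm

55.2


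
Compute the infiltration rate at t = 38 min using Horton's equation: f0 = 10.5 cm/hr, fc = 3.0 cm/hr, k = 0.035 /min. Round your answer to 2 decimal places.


Step 1: f = fc + (f0 - fc) * exp(-k * t)
Step 2: exp(-0.035 * 38) = 0.264477
Step 3: f = 3.0 + (10.5 - 3.0) * 0.264477
Step 4: f = 3.0 + 7.5 * 0.264477
Step 5: f = 4.98 cm/hr

4.98


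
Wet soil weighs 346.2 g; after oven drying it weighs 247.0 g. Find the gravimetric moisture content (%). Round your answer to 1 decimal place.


Step 1: Water mass = wet - dry = 346.2 - 247.0 = 99.2 g
Step 2: w = 100 * water mass / dry mass
Step 3: w = 100 * 99.2 / 247.0 = 40.2%

40.2


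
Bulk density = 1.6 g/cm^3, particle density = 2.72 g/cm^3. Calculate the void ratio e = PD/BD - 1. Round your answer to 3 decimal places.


Step 1: e = PD / BD - 1
Step 2: e = 2.72 / 1.6 - 1
Step 3: e = 1.7 - 1
Step 4: e = 0.7

0.7


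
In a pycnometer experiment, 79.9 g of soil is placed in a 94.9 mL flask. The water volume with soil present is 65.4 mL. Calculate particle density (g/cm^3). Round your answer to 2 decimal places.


Step 1: Volume of solids = flask volume - water volume with soil
Step 2: V_solids = 94.9 - 65.4 = 29.5 mL
Step 3: Particle density = mass / V_solids = 79.9 / 29.5 = 2.71 g/cm^3

2.71


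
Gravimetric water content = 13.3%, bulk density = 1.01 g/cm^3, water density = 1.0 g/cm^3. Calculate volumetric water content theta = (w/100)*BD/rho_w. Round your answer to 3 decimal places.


Step 1: theta = (w / 100) * BD / rho_w
Step 2: theta = (13.3 / 100) * 1.01 / 1.0
Step 3: theta = 0.133 * 1.01
Step 4: theta = 0.134

0.134


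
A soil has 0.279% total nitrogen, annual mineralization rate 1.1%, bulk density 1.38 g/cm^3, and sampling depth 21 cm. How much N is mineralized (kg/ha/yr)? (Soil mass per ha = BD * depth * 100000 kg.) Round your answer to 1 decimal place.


Step 1: Soil mass per ha = BD * depth * 100000 = 1.38 * 21 * 100000 = 2898000 kg
Step 2: Total N pool = soil mass * N%/100 = 2898000 * 0.279/100 = 8085.42 kg/ha
Step 3: N mineralized = N pool * rate%/100 = 8085.42 * 1.1/100 = 88.9 kg/ha/yr

88.9


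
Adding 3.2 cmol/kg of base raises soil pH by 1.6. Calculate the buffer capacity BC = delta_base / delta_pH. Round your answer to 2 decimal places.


Step 1: BC = change in base / change in pH
Step 2: BC = 3.2 / 1.6
Step 3: BC = 2.0 cmol/(kg*pH unit)

2.0


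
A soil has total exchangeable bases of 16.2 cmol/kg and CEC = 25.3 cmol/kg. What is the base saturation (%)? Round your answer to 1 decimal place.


Step 1: BS = 100 * (sum of bases) / CEC
Step 2: BS = 100 * 16.2 / 25.3
Step 3: BS = 64.0%

64.0


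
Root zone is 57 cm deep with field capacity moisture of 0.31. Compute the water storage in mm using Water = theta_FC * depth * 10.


Step 1: Water (mm) = theta_FC * depth (cm) * 10
Step 2: Water = 0.31 * 57 * 10
Step 3: Water = 176.7 mm

176.7


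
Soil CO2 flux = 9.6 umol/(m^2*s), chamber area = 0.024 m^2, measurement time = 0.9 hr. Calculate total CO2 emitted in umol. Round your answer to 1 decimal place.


Step 1: Convert time to seconds: 0.9 hr * 3600 = 3240.0 s
Step 2: Total = flux * area * time_s
Step 3: Total = 9.6 * 0.024 * 3240.0
Step 4: Total = 746.5 umol

746.5


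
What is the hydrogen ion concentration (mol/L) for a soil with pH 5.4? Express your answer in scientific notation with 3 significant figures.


Step 1: [H+] = 10^(-pH)
Step 2: [H+] = 10^(-5.4)
Step 3: [H+] = 3.98e-06 mol/L

3.98e-06


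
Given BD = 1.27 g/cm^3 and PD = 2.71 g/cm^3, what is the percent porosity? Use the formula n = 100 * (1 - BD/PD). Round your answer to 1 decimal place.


Step 1: Formula: n = 100 * (1 - BD / PD)
Step 2: n = 100 * (1 - 1.27 / 2.71)
Step 3: n = 100 * (1 - 0.46863)
Step 4: n = 53.1%

53.1


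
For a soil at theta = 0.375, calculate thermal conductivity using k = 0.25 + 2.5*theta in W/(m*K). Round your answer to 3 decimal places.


Step 1: k = 0.25 + 2.5 * theta
Step 2: k = 0.25 + 2.5 * 0.375
Step 3: k = 0.25 + 0.938
Step 4: k = 1.188 W/(m*K)

1.188


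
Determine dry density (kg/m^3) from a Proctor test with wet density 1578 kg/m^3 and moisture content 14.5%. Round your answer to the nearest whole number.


Step 1: Dry density = wet density / (1 + w/100)
Step 2: Dry density = 1578 / (1 + 14.5/100)
Step 3: Dry density = 1578 / 1.145
Step 4: Dry density = 1378 kg/m^3

1378


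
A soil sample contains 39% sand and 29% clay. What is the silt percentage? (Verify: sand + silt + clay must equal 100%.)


Step 1: sand + silt + clay = 100%
Step 2: silt = 100 - sand - clay
Step 3: silt = 100 - 39 - 29
Step 4: silt = 32%

32


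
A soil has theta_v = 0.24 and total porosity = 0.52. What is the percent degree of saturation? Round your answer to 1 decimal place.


Step 1: S = 100 * theta_v / n
Step 2: S = 100 * 0.24 / 0.52
Step 3: S = 46.2%

46.2


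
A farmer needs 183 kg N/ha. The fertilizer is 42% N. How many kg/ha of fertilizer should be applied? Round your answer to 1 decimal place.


Step 1: Fertilizer rate = target N / (N content / 100)
Step 2: Rate = 183 / (42 / 100)
Step 3: Rate = 183 / 0.42
Step 4: Rate = 435.7 kg/ha

435.7


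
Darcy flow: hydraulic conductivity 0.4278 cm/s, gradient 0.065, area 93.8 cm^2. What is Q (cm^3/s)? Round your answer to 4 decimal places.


Step 1: Apply Darcy's law: Q = K * i * A
Step 2: Q = 0.4278 * 0.065 * 93.8
Step 3: Q = 2.6083 cm^3/s

2.6083


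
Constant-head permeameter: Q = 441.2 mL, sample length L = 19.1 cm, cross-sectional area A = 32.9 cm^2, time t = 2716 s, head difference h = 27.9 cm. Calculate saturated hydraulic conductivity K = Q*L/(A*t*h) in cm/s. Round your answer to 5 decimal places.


Step 1: K = Q * L / (A * t * h)
Step 2: Numerator = 441.2 * 19.1 = 8426.92
Step 3: Denominator = 32.9 * 2716 * 27.9 = 2493043.56
Step 4: K = 8426.92 / 2493043.56 = 0.00338 cm/s

0.00338


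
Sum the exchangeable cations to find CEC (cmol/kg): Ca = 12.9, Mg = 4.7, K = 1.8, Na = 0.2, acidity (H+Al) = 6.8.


Step 1: CEC = Ca + Mg + K + Na + (H+Al)
Step 2: CEC = 12.9 + 4.7 + 1.8 + 0.2 + 6.8
Step 3: CEC = 26.4 cmol/kg

26.4


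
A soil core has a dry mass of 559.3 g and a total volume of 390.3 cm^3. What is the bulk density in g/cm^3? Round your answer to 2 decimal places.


Step 1: Identify the formula: BD = dry mass / volume
Step 2: Substitute values: BD = 559.3 / 390.3
Step 3: BD = 1.43 g/cm^3

1.43


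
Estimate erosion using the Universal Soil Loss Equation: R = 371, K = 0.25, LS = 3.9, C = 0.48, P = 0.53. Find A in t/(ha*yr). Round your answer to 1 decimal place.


Step 1: A = R * K * LS * C * P
Step 2: R * K = 371 * 0.25 = 92.75
Step 3: (R*K) * LS = 92.75 * 3.9 = 361.725
Step 4: * C * P = 361.725 * 0.48 * 0.53 = 92.0
Step 5: A = 92.0 t/(ha*yr)

92.0


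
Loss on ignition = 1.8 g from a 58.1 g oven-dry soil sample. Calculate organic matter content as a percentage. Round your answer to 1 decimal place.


Step 1: OM% = 100 * LOI / sample mass
Step 2: OM = 100 * 1.8 / 58.1
Step 3: OM = 3.1%

3.1


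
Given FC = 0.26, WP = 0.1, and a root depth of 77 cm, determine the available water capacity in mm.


Step 1: Available water = (FC - WP) * depth * 10
Step 2: AW = (0.26 - 0.1) * 77 * 10
Step 3: AW = 0.16 * 77 * 10
Step 4: AW = 123.2 mm

123.2


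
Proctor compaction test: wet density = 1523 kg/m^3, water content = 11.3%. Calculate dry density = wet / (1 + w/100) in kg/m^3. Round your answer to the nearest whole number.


Step 1: Dry density = wet density / (1 + w/100)
Step 2: Dry density = 1523 / (1 + 11.3/100)
Step 3: Dry density = 1523 / 1.113
Step 4: Dry density = 1368 kg/m^3

1368


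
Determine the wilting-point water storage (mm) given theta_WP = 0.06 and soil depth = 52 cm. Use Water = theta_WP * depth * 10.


Step 1: Water (mm) = theta_WP * depth * 10
Step 2: Water = 0.06 * 52 * 10
Step 3: Water = 31.2 mm

31.2


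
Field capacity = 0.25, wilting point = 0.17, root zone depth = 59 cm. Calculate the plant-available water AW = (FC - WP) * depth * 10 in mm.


Step 1: Available water = (FC - WP) * depth * 10
Step 2: AW = (0.25 - 0.17) * 59 * 10
Step 3: AW = 0.08 * 59 * 10
Step 4: AW = 47.2 mm

47.2


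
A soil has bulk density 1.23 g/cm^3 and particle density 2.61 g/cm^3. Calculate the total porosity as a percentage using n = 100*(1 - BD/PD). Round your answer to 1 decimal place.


Step 1: Formula: n = 100 * (1 - BD / PD)
Step 2: n = 100 * (1 - 1.23 / 2.61)
Step 3: n = 100 * (1 - 0.47126)
Step 4: n = 52.9%

52.9


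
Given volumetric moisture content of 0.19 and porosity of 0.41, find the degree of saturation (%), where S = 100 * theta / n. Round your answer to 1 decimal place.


Step 1: S = 100 * theta_v / n
Step 2: S = 100 * 0.19 / 0.41
Step 3: S = 46.3%

46.3


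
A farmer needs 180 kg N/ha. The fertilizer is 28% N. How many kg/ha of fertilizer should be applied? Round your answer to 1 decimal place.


Step 1: Fertilizer rate = target N / (N content / 100)
Step 2: Rate = 180 / (28 / 100)
Step 3: Rate = 180 / 0.28
Step 4: Rate = 642.9 kg/ha

642.9


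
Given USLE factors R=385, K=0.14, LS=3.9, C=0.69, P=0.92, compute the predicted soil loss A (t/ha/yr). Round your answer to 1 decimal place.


Step 1: A = R * K * LS * C * P
Step 2: R * K = 385 * 0.14 = 53.9
Step 3: (R*K) * LS = 53.9 * 3.9 = 210.21
Step 4: * C * P = 210.21 * 0.69 * 0.92 = 133.4
Step 5: A = 133.4 t/(ha*yr)

133.4


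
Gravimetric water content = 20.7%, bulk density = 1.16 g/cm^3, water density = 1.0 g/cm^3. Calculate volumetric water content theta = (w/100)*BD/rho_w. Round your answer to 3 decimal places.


Step 1: theta = (w / 100) * BD / rho_w
Step 2: theta = (20.7 / 100) * 1.16 / 1.0
Step 3: theta = 0.207 * 1.16
Step 4: theta = 0.24

0.24


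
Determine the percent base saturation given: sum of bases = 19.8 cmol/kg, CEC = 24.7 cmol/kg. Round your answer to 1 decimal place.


Step 1: BS = 100 * (sum of bases) / CEC
Step 2: BS = 100 * 19.8 / 24.7
Step 3: BS = 80.2%

80.2


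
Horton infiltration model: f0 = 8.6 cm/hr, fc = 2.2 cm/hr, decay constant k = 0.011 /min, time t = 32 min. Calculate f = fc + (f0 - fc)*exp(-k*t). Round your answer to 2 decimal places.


Step 1: f = fc + (f0 - fc) * exp(-k * t)
Step 2: exp(-0.011 * 32) = 0.70328
Step 3: f = 2.2 + (8.6 - 2.2) * 0.70328
Step 4: f = 2.2 + 6.4 * 0.70328
Step 5: f = 6.7 cm/hr

6.7


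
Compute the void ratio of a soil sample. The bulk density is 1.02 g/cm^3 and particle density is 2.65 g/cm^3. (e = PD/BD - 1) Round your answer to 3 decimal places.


Step 1: e = PD / BD - 1
Step 2: e = 2.65 / 1.02 - 1
Step 3: e = 2.59804 - 1
Step 4: e = 1.598

1.598


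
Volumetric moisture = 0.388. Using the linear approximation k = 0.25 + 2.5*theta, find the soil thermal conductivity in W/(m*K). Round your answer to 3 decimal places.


Step 1: k = 0.25 + 2.5 * theta
Step 2: k = 0.25 + 2.5 * 0.388
Step 3: k = 0.25 + 0.97
Step 4: k = 1.22 W/(m*K)

1.22


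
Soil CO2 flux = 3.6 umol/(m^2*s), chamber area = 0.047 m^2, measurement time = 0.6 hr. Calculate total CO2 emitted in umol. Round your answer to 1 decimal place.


Step 1: Convert time to seconds: 0.6 hr * 3600 = 2160.0 s
Step 2: Total = flux * area * time_s
Step 3: Total = 3.6 * 0.047 * 2160.0
Step 4: Total = 365.5 umol

365.5


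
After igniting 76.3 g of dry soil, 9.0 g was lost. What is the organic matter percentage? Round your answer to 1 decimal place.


Step 1: OM% = 100 * LOI / sample mass
Step 2: OM = 100 * 9.0 / 76.3
Step 3: OM = 11.8%

11.8


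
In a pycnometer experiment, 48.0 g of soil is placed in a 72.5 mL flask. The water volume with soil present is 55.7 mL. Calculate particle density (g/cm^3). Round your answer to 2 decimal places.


Step 1: Volume of solids = flask volume - water volume with soil
Step 2: V_solids = 72.5 - 55.7 = 16.8 mL
Step 3: Particle density = mass / V_solids = 48.0 / 16.8 = 2.86 g/cm^3

2.86


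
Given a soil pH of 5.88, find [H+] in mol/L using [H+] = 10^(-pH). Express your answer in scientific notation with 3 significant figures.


Step 1: [H+] = 10^(-pH)
Step 2: [H+] = 10^(-5.88)
Step 3: [H+] = 1.32e-06 mol/L

1.32e-06


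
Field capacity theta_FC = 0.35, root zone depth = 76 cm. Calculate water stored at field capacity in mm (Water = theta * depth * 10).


Step 1: Water (mm) = theta_FC * depth (cm) * 10
Step 2: Water = 0.35 * 76 * 10
Step 3: Water = 266.0 mm

266.0


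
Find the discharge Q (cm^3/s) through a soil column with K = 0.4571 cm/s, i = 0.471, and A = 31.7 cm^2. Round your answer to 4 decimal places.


Step 1: Apply Darcy's law: Q = K * i * A
Step 2: Q = 0.4571 * 0.471 * 31.7
Step 3: Q = 6.8248 cm^3/s

6.8248


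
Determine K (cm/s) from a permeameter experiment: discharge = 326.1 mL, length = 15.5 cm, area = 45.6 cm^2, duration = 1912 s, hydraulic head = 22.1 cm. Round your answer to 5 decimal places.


Step 1: K = Q * L / (A * t * h)
Step 2: Numerator = 326.1 * 15.5 = 5054.55
Step 3: Denominator = 45.6 * 1912 * 22.1 = 1926837.12
Step 4: K = 5054.55 / 1926837.12 = 0.00262 cm/s

0.00262


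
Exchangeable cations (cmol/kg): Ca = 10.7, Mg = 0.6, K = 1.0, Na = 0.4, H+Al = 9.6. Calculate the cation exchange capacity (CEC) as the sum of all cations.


Step 1: CEC = Ca + Mg + K + Na + (H+Al)
Step 2: CEC = 10.7 + 0.6 + 1.0 + 0.4 + 9.6
Step 3: CEC = 22.3 cmol/kg

22.3


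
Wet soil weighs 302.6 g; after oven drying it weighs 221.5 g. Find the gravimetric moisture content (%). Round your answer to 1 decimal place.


Step 1: Water mass = wet - dry = 302.6 - 221.5 = 81.1 g
Step 2: w = 100 * water mass / dry mass
Step 3: w = 100 * 81.1 / 221.5 = 36.6%

36.6


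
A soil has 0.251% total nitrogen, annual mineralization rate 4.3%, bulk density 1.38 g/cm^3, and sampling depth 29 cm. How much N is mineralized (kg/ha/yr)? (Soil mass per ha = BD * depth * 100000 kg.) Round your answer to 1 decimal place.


Step 1: Soil mass per ha = BD * depth * 100000 = 1.38 * 29 * 100000 = 4002000 kg
Step 2: Total N pool = soil mass * N%/100 = 4002000 * 0.251/100 = 10045.02 kg/ha
Step 3: N mineralized = N pool * rate%/100 = 10045.02 * 4.3/100 = 431.9 kg/ha/yr

431.9


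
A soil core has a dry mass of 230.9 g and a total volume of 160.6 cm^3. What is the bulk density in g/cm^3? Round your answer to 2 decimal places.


Step 1: Identify the formula: BD = dry mass / volume
Step 2: Substitute values: BD = 230.9 / 160.6
Step 3: BD = 1.44 g/cm^3

1.44


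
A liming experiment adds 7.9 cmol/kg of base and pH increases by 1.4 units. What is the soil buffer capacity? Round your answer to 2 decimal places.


Step 1: BC = change in base / change in pH
Step 2: BC = 7.9 / 1.4
Step 3: BC = 5.64 cmol/(kg*pH unit)

5.64


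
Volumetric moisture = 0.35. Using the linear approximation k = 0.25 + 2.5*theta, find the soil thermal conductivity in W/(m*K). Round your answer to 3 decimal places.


Step 1: k = 0.25 + 2.5 * theta
Step 2: k = 0.25 + 2.5 * 0.35
Step 3: k = 0.25 + 0.875
Step 4: k = 1.125 W/(m*K)

1.125


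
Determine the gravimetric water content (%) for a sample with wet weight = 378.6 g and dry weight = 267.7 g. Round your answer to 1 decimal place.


Step 1: Water mass = wet - dry = 378.6 - 267.7 = 110.9 g
Step 2: w = 100 * water mass / dry mass
Step 3: w = 100 * 110.9 / 267.7 = 41.4%

41.4


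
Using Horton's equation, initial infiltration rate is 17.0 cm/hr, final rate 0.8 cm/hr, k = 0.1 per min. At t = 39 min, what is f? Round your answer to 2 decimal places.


Step 1: f = fc + (f0 - fc) * exp(-k * t)
Step 2: exp(-0.1 * 39) = 0.020242
Step 3: f = 0.8 + (17.0 - 0.8) * 0.020242
Step 4: f = 0.8 + 16.2 * 0.020242
Step 5: f = 1.13 cm/hr

1.13


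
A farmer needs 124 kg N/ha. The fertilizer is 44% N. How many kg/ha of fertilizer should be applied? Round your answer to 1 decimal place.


Step 1: Fertilizer rate = target N / (N content / 100)
Step 2: Rate = 124 / (44 / 100)
Step 3: Rate = 124 / 0.44
Step 4: Rate = 281.8 kg/ha

281.8


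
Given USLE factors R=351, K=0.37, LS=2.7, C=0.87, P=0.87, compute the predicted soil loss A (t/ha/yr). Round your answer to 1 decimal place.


Step 1: A = R * K * LS * C * P
Step 2: R * K = 351 * 0.37 = 129.87
Step 3: (R*K) * LS = 129.87 * 2.7 = 350.649
Step 4: * C * P = 350.649 * 0.87 * 0.87 = 265.4
Step 5: A = 265.4 t/(ha*yr)

265.4


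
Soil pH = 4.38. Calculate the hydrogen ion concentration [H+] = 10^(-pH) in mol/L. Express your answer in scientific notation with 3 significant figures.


Step 1: [H+] = 10^(-pH)
Step 2: [H+] = 10^(-4.38)
Step 3: [H+] = 4.17e-05 mol/L

4.17e-05


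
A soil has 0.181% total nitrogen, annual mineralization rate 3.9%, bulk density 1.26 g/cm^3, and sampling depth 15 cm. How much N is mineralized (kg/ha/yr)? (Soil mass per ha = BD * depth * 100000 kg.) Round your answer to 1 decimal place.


Step 1: Soil mass per ha = BD * depth * 100000 = 1.26 * 15 * 100000 = 1890000 kg
Step 2: Total N pool = soil mass * N%/100 = 1890000 * 0.181/100 = 3420.9 kg/ha
Step 3: N mineralized = N pool * rate%/100 = 3420.9 * 3.9/100 = 133.4 kg/ha/yr

133.4


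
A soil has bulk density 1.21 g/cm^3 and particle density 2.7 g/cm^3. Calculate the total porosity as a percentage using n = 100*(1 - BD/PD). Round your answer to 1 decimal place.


Step 1: Formula: n = 100 * (1 - BD / PD)
Step 2: n = 100 * (1 - 1.21 / 2.7)
Step 3: n = 100 * (1 - 0.44815)
Step 4: n = 55.2%

55.2


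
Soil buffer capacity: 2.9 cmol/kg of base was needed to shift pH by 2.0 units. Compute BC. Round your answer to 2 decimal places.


Step 1: BC = change in base / change in pH
Step 2: BC = 2.9 / 2.0
Step 3: BC = 1.45 cmol/(kg*pH unit)

1.45


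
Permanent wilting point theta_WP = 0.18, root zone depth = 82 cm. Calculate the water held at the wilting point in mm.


Step 1: Water (mm) = theta_WP * depth * 10
Step 2: Water = 0.18 * 82 * 10
Step 3: Water = 147.6 mm

147.6


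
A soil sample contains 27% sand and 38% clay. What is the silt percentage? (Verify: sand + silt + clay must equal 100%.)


Step 1: sand + silt + clay = 100%
Step 2: silt = 100 - sand - clay
Step 3: silt = 100 - 27 - 38
Step 4: silt = 35%

35


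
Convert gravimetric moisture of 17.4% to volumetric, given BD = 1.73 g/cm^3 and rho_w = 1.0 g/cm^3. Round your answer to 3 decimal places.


Step 1: theta = (w / 100) * BD / rho_w
Step 2: theta = (17.4 / 100) * 1.73 / 1.0
Step 3: theta = 0.174 * 1.73
Step 4: theta = 0.301

0.301


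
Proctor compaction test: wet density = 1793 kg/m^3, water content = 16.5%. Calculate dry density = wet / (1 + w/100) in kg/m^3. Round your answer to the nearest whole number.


Step 1: Dry density = wet density / (1 + w/100)
Step 2: Dry density = 1793 / (1 + 16.5/100)
Step 3: Dry density = 1793 / 1.165
Step 4: Dry density = 1539 kg/m^3

1539


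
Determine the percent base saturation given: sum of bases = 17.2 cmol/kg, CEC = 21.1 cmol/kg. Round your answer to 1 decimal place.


Step 1: BS = 100 * (sum of bases) / CEC
Step 2: BS = 100 * 17.2 / 21.1
Step 3: BS = 81.5%

81.5


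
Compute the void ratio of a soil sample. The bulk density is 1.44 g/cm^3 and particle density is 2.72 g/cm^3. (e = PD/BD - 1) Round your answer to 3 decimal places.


Step 1: e = PD / BD - 1
Step 2: e = 2.72 / 1.44 - 1
Step 3: e = 1.88889 - 1
Step 4: e = 0.889

0.889


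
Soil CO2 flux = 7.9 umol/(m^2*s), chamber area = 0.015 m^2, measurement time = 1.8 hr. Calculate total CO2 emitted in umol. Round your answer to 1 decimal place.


Step 1: Convert time to seconds: 1.8 hr * 3600 = 6480.0 s
Step 2: Total = flux * area * time_s
Step 3: Total = 7.9 * 0.015 * 6480.0
Step 4: Total = 767.9 umol

767.9


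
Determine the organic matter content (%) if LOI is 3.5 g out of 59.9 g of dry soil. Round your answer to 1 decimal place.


Step 1: OM% = 100 * LOI / sample mass
Step 2: OM = 100 * 3.5 / 59.9
Step 3: OM = 5.8%

5.8


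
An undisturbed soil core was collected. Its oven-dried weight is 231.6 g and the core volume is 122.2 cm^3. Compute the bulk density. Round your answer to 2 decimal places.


Step 1: Identify the formula: BD = dry mass / volume
Step 2: Substitute values: BD = 231.6 / 122.2
Step 3: BD = 1.9 g/cm^3

1.9


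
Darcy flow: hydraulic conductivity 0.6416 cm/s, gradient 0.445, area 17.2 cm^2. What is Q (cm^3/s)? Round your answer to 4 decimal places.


Step 1: Apply Darcy's law: Q = K * i * A
Step 2: Q = 0.6416 * 0.445 * 17.2
Step 3: Q = 4.9108 cm^3/s

4.9108


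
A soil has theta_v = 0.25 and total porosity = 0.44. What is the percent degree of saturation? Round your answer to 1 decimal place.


Step 1: S = 100 * theta_v / n
Step 2: S = 100 * 0.25 / 0.44
Step 3: S = 56.8%

56.8


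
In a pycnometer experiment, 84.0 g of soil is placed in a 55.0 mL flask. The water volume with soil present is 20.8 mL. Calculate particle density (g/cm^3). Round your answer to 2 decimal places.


Step 1: Volume of solids = flask volume - water volume with soil
Step 2: V_solids = 55.0 - 20.8 = 34.2 mL
Step 3: Particle density = mass / V_solids = 84.0 / 34.2 = 2.46 g/cm^3

2.46


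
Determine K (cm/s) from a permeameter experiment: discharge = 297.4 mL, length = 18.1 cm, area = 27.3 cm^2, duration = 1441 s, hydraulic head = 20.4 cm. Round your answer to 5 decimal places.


Step 1: K = Q * L / (A * t * h)
Step 2: Numerator = 297.4 * 18.1 = 5382.94
Step 3: Denominator = 27.3 * 1441 * 20.4 = 802521.72
Step 4: K = 5382.94 / 802521.72 = 0.00671 cm/s

0.00671


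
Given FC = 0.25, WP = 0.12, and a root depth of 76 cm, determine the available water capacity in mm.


Step 1: Available water = (FC - WP) * depth * 10
Step 2: AW = (0.25 - 0.12) * 76 * 10
Step 3: AW = 0.13 * 76 * 10
Step 4: AW = 98.8 mm

98.8


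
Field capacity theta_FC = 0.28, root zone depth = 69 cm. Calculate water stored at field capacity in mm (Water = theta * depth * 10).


Step 1: Water (mm) = theta_FC * depth (cm) * 10
Step 2: Water = 0.28 * 69 * 10
Step 3: Water = 193.2 mm

193.2


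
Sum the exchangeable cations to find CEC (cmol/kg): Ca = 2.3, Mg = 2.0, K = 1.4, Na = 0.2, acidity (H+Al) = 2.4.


Step 1: CEC = Ca + Mg + K + Na + (H+Al)
Step 2: CEC = 2.3 + 2.0 + 1.4 + 0.2 + 2.4
Step 3: CEC = 8.3 cmol/kg

8.3


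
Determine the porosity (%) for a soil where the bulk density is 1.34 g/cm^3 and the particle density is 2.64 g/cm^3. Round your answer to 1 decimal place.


Step 1: Formula: n = 100 * (1 - BD / PD)
Step 2: n = 100 * (1 - 1.34 / 2.64)
Step 3: n = 100 * (1 - 0.50758)
Step 4: n = 49.2%

49.2


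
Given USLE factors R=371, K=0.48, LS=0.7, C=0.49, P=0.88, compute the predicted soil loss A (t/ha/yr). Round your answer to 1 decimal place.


Step 1: A = R * K * LS * C * P
Step 2: R * K = 371 * 0.48 = 178.08
Step 3: (R*K) * LS = 178.08 * 0.7 = 124.656
Step 4: * C * P = 124.656 * 0.49 * 0.88 = 53.8
Step 5: A = 53.8 t/(ha*yr)

53.8


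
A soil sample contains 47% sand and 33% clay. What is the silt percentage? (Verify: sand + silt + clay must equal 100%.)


Step 1: sand + silt + clay = 100%
Step 2: silt = 100 - sand - clay
Step 3: silt = 100 - 47 - 33
Step 4: silt = 20%

20


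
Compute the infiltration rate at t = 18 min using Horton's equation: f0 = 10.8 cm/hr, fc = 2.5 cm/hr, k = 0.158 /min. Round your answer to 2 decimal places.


Step 1: f = fc + (f0 - fc) * exp(-k * t)
Step 2: exp(-0.158 * 18) = 0.058192
Step 3: f = 2.5 + (10.8 - 2.5) * 0.058192
Step 4: f = 2.5 + 8.3 * 0.058192
Step 5: f = 2.98 cm/hr

2.98


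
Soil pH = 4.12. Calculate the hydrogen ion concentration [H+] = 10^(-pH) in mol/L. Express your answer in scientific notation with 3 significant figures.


Step 1: [H+] = 10^(-pH)
Step 2: [H+] = 10^(-4.12)
Step 3: [H+] = 7.59e-05 mol/L

7.59e-05


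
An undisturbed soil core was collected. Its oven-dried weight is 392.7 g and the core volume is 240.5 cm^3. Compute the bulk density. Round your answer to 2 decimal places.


Step 1: Identify the formula: BD = dry mass / volume
Step 2: Substitute values: BD = 392.7 / 240.5
Step 3: BD = 1.63 g/cm^3

1.63


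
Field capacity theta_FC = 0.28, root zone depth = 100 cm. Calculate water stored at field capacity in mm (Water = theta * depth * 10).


Step 1: Water (mm) = theta_FC * depth (cm) * 10
Step 2: Water = 0.28 * 100 * 10
Step 3: Water = 280.0 mm

280.0


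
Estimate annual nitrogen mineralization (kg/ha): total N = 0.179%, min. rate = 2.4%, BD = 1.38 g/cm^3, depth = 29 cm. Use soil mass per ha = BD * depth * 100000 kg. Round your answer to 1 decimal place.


Step 1: Soil mass per ha = BD * depth * 100000 = 1.38 * 29 * 100000 = 4002000 kg
Step 2: Total N pool = soil mass * N%/100 = 4002000 * 0.179/100 = 7163.58 kg/ha
Step 3: N mineralized = N pool * rate%/100 = 7163.58 * 2.4/100 = 171.9 kg/ha/yr

171.9


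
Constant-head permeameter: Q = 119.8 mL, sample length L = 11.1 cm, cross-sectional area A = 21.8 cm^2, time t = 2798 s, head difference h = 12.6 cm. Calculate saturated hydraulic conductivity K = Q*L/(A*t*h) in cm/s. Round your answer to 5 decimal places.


Step 1: K = Q * L / (A * t * h)
Step 2: Numerator = 119.8 * 11.1 = 1329.78
Step 3: Denominator = 21.8 * 2798 * 12.6 = 768554.64
Step 4: K = 1329.78 / 768554.64 = 0.00173 cm/s

0.00173


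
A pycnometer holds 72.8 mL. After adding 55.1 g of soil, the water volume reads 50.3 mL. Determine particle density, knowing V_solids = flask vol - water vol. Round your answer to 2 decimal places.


Step 1: Volume of solids = flask volume - water volume with soil
Step 2: V_solids = 72.8 - 50.3 = 22.5 mL
Step 3: Particle density = mass / V_solids = 55.1 / 22.5 = 2.45 g/cm^3

2.45


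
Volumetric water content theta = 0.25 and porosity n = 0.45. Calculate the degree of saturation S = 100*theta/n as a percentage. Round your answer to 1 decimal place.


Step 1: S = 100 * theta_v / n
Step 2: S = 100 * 0.25 / 0.45
Step 3: S = 55.6%

55.6


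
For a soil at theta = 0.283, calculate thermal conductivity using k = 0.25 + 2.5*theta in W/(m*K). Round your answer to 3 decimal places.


Step 1: k = 0.25 + 2.5 * theta
Step 2: k = 0.25 + 2.5 * 0.283
Step 3: k = 0.25 + 0.708
Step 4: k = 0.958 W/(m*K)

0.958


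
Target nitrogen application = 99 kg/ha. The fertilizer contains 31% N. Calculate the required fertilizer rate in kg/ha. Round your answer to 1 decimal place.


Step 1: Fertilizer rate = target N / (N content / 100)
Step 2: Rate = 99 / (31 / 100)
Step 3: Rate = 99 / 0.31
Step 4: Rate = 319.4 kg/ha

319.4


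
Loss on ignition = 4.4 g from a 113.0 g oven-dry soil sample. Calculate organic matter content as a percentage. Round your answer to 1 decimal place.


Step 1: OM% = 100 * LOI / sample mass
Step 2: OM = 100 * 4.4 / 113.0
Step 3: OM = 3.9%

3.9


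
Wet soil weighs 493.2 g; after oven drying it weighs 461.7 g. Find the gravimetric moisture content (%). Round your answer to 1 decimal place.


Step 1: Water mass = wet - dry = 493.2 - 461.7 = 31.5 g
Step 2: w = 100 * water mass / dry mass
Step 3: w = 100 * 31.5 / 461.7 = 6.8%

6.8


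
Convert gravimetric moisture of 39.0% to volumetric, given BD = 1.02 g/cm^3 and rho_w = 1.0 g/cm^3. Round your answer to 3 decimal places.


Step 1: theta = (w / 100) * BD / rho_w
Step 2: theta = (39.0 / 100) * 1.02 / 1.0
Step 3: theta = 0.39 * 1.02
Step 4: theta = 0.398

0.398


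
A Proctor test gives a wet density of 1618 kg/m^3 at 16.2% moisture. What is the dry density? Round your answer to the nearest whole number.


Step 1: Dry density = wet density / (1 + w/100)
Step 2: Dry density = 1618 / (1 + 16.2/100)
Step 3: Dry density = 1618 / 1.162
Step 4: Dry density = 1392 kg/m^3

1392


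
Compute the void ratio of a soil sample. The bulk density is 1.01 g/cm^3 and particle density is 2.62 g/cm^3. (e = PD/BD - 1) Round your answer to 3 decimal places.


Step 1: e = PD / BD - 1
Step 2: e = 2.62 / 1.01 - 1
Step 3: e = 2.59406 - 1
Step 4: e = 1.594

1.594


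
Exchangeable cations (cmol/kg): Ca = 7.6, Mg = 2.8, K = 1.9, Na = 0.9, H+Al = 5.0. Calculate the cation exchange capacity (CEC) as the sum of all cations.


Step 1: CEC = Ca + Mg + K + Na + (H+Al)
Step 2: CEC = 7.6 + 2.8 + 1.9 + 0.9 + 5.0
Step 3: CEC = 18.2 cmol/kg

18.2


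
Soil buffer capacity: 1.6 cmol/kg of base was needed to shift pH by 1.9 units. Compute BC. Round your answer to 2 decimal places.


Step 1: BC = change in base / change in pH
Step 2: BC = 1.6 / 1.9
Step 3: BC = 0.84 cmol/(kg*pH unit)

0.84


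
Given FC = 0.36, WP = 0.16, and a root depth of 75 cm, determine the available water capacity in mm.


Step 1: Available water = (FC - WP) * depth * 10
Step 2: AW = (0.36 - 0.16) * 75 * 10
Step 3: AW = 0.2 * 75 * 10
Step 4: AW = 150.0 mm

150.0


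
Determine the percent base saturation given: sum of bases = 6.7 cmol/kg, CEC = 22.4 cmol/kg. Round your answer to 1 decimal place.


Step 1: BS = 100 * (sum of bases) / CEC
Step 2: BS = 100 * 6.7 / 22.4
Step 3: BS = 29.9%

29.9


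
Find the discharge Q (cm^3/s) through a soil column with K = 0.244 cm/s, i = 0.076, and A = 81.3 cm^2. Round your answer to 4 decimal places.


Step 1: Apply Darcy's law: Q = K * i * A
Step 2: Q = 0.244 * 0.076 * 81.3
Step 3: Q = 1.5076 cm^3/s

1.5076


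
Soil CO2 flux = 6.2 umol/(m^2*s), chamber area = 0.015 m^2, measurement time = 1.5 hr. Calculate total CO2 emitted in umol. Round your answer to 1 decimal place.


Step 1: Convert time to seconds: 1.5 hr * 3600 = 5400.0 s
Step 2: Total = flux * area * time_s
Step 3: Total = 6.2 * 0.015 * 5400.0
Step 4: Total = 502.2 umol

502.2


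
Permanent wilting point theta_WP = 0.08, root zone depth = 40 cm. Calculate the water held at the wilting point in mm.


Step 1: Water (mm) = theta_WP * depth * 10
Step 2: Water = 0.08 * 40 * 10
Step 3: Water = 32.0 mm

32.0
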